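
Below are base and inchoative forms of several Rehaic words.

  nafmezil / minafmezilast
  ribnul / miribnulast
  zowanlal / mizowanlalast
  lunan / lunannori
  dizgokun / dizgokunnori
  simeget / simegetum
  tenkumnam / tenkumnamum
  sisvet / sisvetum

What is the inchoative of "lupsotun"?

"lupsotun" ends in -n. The stems ending in -n (lunan → lunannori, dizgokun → dizgokunnori) double the final consonant and add -ori.
The other patterns: stems ending in -l add mi- … -ast around the stem; stems ending in -m or -t add -um.
So lupsotun → lupsotunnori.

lupsotunnori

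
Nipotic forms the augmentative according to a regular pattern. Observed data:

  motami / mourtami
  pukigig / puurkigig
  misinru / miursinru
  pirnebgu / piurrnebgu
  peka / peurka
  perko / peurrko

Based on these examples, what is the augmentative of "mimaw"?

miurmaw

Every pair shown (motami → mourtami, pukigig → puurkigig, misinru → miursinru, …) follows the same rule: insert -ur- after the first vowel.
So mimaw → miurmaw.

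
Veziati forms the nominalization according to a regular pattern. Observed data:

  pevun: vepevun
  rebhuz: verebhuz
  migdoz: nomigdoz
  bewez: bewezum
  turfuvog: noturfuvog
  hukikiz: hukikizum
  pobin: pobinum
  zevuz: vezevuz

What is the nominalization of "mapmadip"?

mapmadipum

rebhuz and migdoz both end in -z yet inflect differently (verebhuz, nomigdoz), so the final letter is not what conditions the rule; the last vowel is.
"mapmadip" has last vowel 'i'. The stems whose last vowel is 'i' (hukikiz → hukikizum, pobin → pobinum) add -um.
The other patterns: stems whose last vowel is 'u' add the prefix ve-; stems whose last vowel is 'o' add the prefix no-.
So mapmadip → mapmadipum.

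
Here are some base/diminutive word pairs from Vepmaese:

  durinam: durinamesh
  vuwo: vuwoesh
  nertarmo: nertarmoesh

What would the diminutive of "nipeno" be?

nipenoesh

Every pair shown (durinam → durinamesh, vuwo → vuwoesh, nertarmo → nertarmoesh) follows the same rule: add -esh.
So nipeno → nipenoesh.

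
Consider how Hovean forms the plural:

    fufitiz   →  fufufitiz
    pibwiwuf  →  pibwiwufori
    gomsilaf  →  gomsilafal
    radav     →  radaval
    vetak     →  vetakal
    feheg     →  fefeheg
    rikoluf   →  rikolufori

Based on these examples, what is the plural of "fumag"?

gomsilaf and rikoluf both end in -f yet inflect differently (gomsilafal, rikolufori), so the final letter is not what conditions the rule; the last vowel is.
"fumag" has last vowel 'a'. The stems whose last vowel is 'a' (gomsilaf → gomsilafal, vetak → vetakal, radav → radaval) add -al.
So fumag → fumagal.

fumagal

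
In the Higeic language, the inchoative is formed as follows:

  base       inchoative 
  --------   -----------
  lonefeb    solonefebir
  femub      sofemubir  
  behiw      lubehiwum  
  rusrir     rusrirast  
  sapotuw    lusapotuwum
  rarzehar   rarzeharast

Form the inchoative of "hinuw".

luhinuwum

femub and sapotuw both have last vowel 'u' yet inflect differently (sofemubir, lusapotuwum), so the last vowel is not what conditions the rule; the final letter is.
"hinuw" ends in -w. The stems ending in -w (sapotuw → lusapotuwum, behiw → lubehiwum) add lu- … -um around the stem.
So hinuw → luhinuwum.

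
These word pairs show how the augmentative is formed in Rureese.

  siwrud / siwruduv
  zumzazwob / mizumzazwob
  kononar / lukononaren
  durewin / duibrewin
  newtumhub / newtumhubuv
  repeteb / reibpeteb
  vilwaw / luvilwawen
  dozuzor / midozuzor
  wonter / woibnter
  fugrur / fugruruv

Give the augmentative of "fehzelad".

wonter and dozuzor both end in -r yet inflect differently (woibnter, midozuzor), so the final letter is not what conditions the rule; the last vowel is.
"fehzelad" has last vowel 'a'. The stems whose last vowel is 'a' (vilwaw → luvilwawen, kononar → lukononaren) add lu- … -en around the stem.
So fehzelad → lufehzeladen.

lufehzeladen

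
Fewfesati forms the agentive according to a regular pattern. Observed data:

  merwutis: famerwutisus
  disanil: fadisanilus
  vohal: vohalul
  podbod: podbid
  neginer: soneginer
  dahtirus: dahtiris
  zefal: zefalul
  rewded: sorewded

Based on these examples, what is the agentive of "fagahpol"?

fagahpil

podbod and rewded both end in -d yet inflect differently (podbid, sorewded), so the final letter is not what conditions the rule; the last vowel is.
"fagahpol" has last vowel 'o'. The one such stem in the data (podbod → podbid) changes the last vowel to 'i' (as does dahtirus), so the same rule applies.
The other patterns: stems whose last vowel is 'e' add the prefix so-; stems whose last vowel is 'i' add fa- … -us around the stem; stems whose last vowel is 'a' add -ul.
So fagahpol → fagahpil.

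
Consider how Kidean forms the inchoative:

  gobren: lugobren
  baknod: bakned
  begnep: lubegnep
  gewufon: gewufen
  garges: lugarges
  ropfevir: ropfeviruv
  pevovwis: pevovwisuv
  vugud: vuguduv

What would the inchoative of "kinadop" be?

kinadep

gewufon and gobren both end in -n yet inflect differently (gewufen, lugobren), so the final letter is not what conditions the rule; the last vowel is.
"kinadop" has last vowel 'o'. The stems whose last vowel is 'o' (baknod → bakned, gewufon → gewufen) change the last vowel to 'e'.
The other patterns: stems whose last vowel is 'e' add the prefix lu-; stems whose last vowel is 'i' or 'u' add -uv.
So kinadop → kinadep.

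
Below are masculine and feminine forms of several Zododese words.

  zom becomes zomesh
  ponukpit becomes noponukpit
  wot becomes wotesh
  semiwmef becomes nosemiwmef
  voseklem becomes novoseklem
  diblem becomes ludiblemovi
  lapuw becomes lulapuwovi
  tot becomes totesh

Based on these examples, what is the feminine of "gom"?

zom and diblem both end in -m yet inflect differently (zomesh, ludiblemovi), so the final letter is not what conditions the rule; the number of vowels is.
"gom" has 1 vowel. The stems with 1 vowel (tot → totesh, wot → wotesh, zom → zomesh) add -esh.
The other patterns: stems with 2 vowels add lu- … -ovi around the stem; stems with 3 vowels add the prefix no-.
So gom → gomesh.

gomesh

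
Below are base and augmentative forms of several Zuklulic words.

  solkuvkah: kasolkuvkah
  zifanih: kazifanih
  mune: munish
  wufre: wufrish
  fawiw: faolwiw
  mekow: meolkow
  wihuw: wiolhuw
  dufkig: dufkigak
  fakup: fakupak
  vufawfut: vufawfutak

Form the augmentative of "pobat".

pobatak

zifanih and fawiw both have last vowel 'i' yet inflect differently (kazifanih, faolwiw), so the last vowel is not what conditions the rule; the final letter is.
"pobat" ends in -t. The one such stem in the data (vufawfut → vufawfutak) adds -ak, so the same rule applies.
So pobat → pobatak.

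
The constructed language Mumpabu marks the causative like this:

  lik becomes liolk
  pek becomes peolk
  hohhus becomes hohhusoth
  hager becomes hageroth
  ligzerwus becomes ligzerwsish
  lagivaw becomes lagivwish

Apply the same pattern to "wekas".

hohhus and ligzerwus both end in -s yet inflect differently (hohhusoth, ligzerwsish), so the final letter is not what conditions the rule; the number of vowels is.
"wekas" has 2 vowels. The stems with 2 vowels (hohhus → hohhusoth, hager → hageroth) add -oth.
The other patterns: stems with 1 vowel insert -ol- after the first vowel; stems with 3 vowels delete the last vowel and add -ish.
So wekas → wekasoth.

wekasoth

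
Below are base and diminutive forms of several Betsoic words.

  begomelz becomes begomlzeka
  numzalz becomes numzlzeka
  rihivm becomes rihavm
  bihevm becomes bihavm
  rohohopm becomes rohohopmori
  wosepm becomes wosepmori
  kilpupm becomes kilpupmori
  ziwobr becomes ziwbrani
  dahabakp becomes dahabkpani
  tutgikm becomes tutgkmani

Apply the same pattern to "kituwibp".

kituwbpani

rihivm and rohohopm both end in -m yet inflect differently (rihavm, rohohopmori), so the final letter is not what conditions the rule; the second-to-last letter is.
"kituwibp" has second-to-last letter 'b'. The one such stem in the data (ziwobr → ziwbrani) deletes the last vowel and adds -ani (as do dahabakp, tutgikm), so the same rule applies.
The other patterns: stems whose second-to-last letter is 'l' delete the last vowel and add -eka; stems whose second-to-last letter is 'v' change the last vowel to 'a'; stems whose second-to-last letter is 'p' add -ori.
So kituwibp → kituwbpani.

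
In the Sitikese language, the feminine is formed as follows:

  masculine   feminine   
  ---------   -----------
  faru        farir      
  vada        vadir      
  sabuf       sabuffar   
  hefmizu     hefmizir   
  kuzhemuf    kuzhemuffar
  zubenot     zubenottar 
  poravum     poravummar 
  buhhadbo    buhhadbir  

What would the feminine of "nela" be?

nelir

poravum and faru both have last vowel 'u' yet inflect differently (poravummar, farir), so the last vowel is not what conditions the rule; whether the stem ends in a vowel or a consonant is.
"nela" ends in a vowel. The stems ending in a vowel (vada → vadir, faru → farir, hefmizu → hefmizir) drop the final letter and add -ir.
So nela → nelir.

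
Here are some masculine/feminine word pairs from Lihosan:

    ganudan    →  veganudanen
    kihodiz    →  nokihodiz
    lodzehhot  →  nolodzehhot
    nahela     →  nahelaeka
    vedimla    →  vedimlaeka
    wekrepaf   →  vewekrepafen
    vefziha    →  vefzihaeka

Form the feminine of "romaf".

veromafen

"romaf" ends in -f. The one such stem in the data (wekrepaf → vewekrepafen) adds ve- … -en around the stem, so the same rule applies.
The other patterns: stems ending in -a add -eka; stems ending in -t or -z add the prefix no-.
So romaf → veromafen.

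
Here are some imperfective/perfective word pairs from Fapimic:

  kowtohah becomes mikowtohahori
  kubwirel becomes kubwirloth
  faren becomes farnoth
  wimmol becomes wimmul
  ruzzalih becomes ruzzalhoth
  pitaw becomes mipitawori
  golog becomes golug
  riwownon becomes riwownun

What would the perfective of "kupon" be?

"kupon" has last vowel 'o'. The stems whose last vowel is 'o' (riwownon → riwownun, wimmol → wimmul, golog → golug) change the last vowel to 'u'.
The other patterns: stems whose last vowel is 'a' add mi- … -ori around the stem; stems whose last vowel is 'e' or 'i' delete the last vowel and add -oth.
So kupon → kupun.

kupun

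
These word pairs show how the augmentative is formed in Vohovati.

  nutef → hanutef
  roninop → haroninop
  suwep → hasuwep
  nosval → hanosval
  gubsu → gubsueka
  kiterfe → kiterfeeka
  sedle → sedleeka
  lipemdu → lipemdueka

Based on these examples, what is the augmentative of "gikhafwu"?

gikhafwueka

nutef and kiterfe both have last vowel 'e' yet inflect differently (hanutef, kiterfeeka), so the last vowel is not what conditions the rule; whether the stem ends in a vowel or a consonant is.
"gikhafwu" ends in a vowel. The stems ending in a vowel (gubsu → gubsueka, kiterfe → kiterfeeka, sedle → sedleeka) add -eka.
The other pattern: stems ending in a consonant add the prefix ha-.
So gikhafwu → gikhafwueka.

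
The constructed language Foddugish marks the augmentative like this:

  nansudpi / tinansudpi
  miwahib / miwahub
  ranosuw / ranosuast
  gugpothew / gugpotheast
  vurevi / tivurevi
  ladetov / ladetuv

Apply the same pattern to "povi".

nansudpi and miwahib both have last vowel 'i' yet inflect differently (tinansudpi, miwahub), so the last vowel is not what conditions the rule; the final letter is.
"povi" ends in -i. The stems ending in -i (nansudpi → tinansudpi, vurevi → tivurevi) add the prefix ti-.
The other patterns: stems ending in -w drop the final letter and add -ast; stems ending in -b or -v change the last vowel to 'u'.
So povi → tipovi.

tipovi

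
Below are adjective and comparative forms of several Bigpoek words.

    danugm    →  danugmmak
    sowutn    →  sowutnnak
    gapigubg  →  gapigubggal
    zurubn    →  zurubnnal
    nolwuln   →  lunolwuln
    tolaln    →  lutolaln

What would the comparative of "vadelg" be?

"vadelg" has second-to-last letter 'l'. The stems whose second-to-last letter is 'l' (nolwuln → lunolwuln, tolaln → lutolaln) add the prefix lu-.
The other patterns: stems whose second-to-last letter is 'g' or 't' double the final consonant and add -ak; stems whose second-to-last letter is 'b' double the final consonant and add -al.
So vadelg → luvadelg.

luvadelg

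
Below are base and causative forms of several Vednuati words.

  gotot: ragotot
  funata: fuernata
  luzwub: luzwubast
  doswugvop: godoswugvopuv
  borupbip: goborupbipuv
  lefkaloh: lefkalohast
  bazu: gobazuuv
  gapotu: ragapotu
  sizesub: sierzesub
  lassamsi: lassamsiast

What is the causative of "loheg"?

lohegast

bazu and gapotu both end in -u yet inflect differently (gobazuuv, ragapotu), so the final letter is not what conditions the rule; the first letter is.
"loheg" begins with l-. The stems beginning with l- (lefkaloh → lefkalohast, lassamsi → lassamsiast, luzwub → luzwubast) add -ast.
So loheg → lohegast.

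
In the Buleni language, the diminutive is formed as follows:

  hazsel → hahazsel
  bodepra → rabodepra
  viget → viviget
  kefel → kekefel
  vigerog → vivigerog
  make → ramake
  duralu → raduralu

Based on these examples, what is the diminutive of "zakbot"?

make and kefel both have last vowel 'e' yet inflect differently (ramake, kekefel), so the last vowel is not what conditions the rule; whether the stem ends in a vowel or a consonant is.
"zakbot" ends in a consonant. The stems ending in a consonant (kefel → kekefel, hazsel → hahazsel, vigerog → vivigerog) repeat the first consonant+vowel as a prefix.
So zakbot → zazakbot.

zazakbot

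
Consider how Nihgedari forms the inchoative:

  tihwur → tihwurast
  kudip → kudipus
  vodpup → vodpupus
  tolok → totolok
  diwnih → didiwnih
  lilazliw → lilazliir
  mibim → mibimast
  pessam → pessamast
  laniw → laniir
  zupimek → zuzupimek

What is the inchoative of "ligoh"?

laniw and mibim both have last vowel 'i' yet inflect differently (laniir, mibimast), so the last vowel is not what conditions the rule; the final letter is.
"ligoh" ends in -h. The one such stem in the data (diwnih → didiwnih) repeats the first consonant+vowel as a prefix (as do zupimek, tolok), so the same rule applies.
So ligoh → liligoh.

liligoh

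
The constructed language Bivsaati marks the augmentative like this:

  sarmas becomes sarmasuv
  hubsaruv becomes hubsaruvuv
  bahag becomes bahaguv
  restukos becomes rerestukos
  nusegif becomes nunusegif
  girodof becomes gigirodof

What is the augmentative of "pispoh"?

"pispoh" has last vowel 'o'. The stems whose last vowel is 'o' (restukos → rerestukos, girodof → gigirodof) repeat the first consonant+vowel as a prefix.
So pispoh → pipispoh.

pipispoh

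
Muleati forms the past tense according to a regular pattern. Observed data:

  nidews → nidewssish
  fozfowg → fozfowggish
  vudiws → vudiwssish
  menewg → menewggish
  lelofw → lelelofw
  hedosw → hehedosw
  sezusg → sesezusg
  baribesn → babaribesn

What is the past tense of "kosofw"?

fozfowg and sezusg both end in -g yet inflect differently (fozfowggish, sesezusg), so the final letter is not what conditions the rule; the second-to-last letter is.
"kosofw" has second-to-last letter 'f'. The one such stem in the data (lelofw → lelelofw) repeats the first consonant+vowel as a prefix (as do hedosw, sezusg), so the same rule applies.
So kosofw → kokosofw.

kokosofw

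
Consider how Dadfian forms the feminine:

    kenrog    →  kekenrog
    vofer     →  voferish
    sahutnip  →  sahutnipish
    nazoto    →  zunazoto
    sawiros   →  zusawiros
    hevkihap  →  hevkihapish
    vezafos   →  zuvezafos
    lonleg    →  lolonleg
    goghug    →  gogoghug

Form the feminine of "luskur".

luskurish

lonleg and vofer both have last vowel 'e' yet inflect differently (lolonleg, voferish), so the last vowel is not what conditions the rule; the final letter is.
"luskur" ends in -r. The one such stem in the data (vofer → voferish) adds -ish, so the same rule applies.
The other patterns: stems ending in -g repeat the first consonant+vowel as a prefix; stems ending in -o or -s add the prefix zu-.
So luskur → luskurish.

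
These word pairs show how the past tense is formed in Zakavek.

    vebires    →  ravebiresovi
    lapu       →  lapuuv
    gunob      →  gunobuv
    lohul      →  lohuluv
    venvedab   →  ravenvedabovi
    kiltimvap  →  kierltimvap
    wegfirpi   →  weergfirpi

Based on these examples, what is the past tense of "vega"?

gunob and venvedab both end in -b yet inflect differently (gunobuv, ravenvedabovi), so the final letter is not what conditions the rule; the first letter is.
"vega" begins with v-. The stems beginning with v- (venvedab → ravenvedabovi, vebires → ravebiresovi) add ra- … -ovi around the stem.
The other patterns: stems beginning with g- or l- add -uv; stems beginning with k- or w- insert -er- after the first vowel.
So vega → ravegaovi.

ravegaovi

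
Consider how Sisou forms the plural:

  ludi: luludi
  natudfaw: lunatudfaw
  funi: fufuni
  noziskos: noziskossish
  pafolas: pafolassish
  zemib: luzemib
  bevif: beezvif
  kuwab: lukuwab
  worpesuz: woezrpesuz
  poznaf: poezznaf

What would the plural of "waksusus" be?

waksusussish

natudfaw and pafolas both have last vowel 'a' yet inflect differently (lunatudfaw, pafolassish), so the last vowel is not what conditions the rule; the final letter is.
"waksusus" ends in -s. The stems ending in -s (pafolas → pafolassish, noziskos → noziskossish) double the final consonant and add -ish.
So waksusus → waksusussish.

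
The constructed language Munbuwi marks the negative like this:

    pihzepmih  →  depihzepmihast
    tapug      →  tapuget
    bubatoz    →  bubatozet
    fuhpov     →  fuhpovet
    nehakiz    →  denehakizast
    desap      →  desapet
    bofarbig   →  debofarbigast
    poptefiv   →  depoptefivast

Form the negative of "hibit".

poptefiv and fuhpov both end in -v yet inflect differently (depoptefivast, fuhpovet), so the final letter is not what conditions the rule; the last vowel is.
"hibit" has last vowel 'i'. The stems whose last vowel is 'i' (nehakiz → denehakizast, bofarbig → debofarbigast, pihzepmih → depihzepmihast) add de- … -ast around the stem.
So hibit → dehibitast.

dehibitast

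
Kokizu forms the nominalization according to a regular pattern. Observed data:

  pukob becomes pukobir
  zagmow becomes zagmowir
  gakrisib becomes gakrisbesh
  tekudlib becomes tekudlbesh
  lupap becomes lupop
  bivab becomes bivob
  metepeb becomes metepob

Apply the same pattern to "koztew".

koztow

"koztew" has last vowel 'e'. The one such stem in the data (metepeb → metepob) changes the last vowel to 'o' (as do lupap, bivab), so the same rule applies.
The other patterns: stems whose last vowel is 'o' add -ir; stems whose last vowel is 'i' delete the last vowel and add -esh.
So koztew → koztow.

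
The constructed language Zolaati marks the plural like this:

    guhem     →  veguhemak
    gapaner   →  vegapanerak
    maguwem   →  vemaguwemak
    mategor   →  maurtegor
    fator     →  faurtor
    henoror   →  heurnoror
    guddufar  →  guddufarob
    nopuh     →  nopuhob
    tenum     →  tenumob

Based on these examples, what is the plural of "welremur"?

"welremur" has last vowel 'u'. The stems whose last vowel is 'u' (nopuh → nopuhob, tenum → tenumob) add -ob.
So welremur → welremurob.

welremurob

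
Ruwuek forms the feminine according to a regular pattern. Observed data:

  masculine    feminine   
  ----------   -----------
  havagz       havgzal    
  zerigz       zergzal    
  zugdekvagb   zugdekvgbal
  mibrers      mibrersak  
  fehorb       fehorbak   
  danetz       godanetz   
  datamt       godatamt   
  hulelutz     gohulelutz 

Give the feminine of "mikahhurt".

zugdekvagb and fehorb both end in -b yet inflect differently (zugdekvgbal, fehorbak), so the final letter is not what conditions the rule; the second-to-last letter is.
"mikahhurt" has second-to-last letter 'r'. The stems whose second-to-last letter is 'r' (mibrers → mibrersak, fehorb → fehorbak) add -ak.
The other patterns: stems whose second-to-last letter is 'g' delete the last vowel and add -al; stems whose second-to-last letter is 'm' or 't' add the prefix go-.
So mikahhurt → mikahhurtak.

mikahhurtak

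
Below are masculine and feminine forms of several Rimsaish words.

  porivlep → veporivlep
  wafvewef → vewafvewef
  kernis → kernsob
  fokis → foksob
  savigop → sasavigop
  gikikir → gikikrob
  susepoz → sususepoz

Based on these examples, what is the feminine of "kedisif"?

kedisfob

"kedisif" has last vowel 'i'. The stems whose last vowel is 'i' (kernis → kernsob, gikikir → gikikrob, fokis → foksob) delete the last vowel and add -ob.
The other patterns: stems whose last vowel is 'e' add the prefix ve-; stems whose last vowel is 'o' repeat the first consonant+vowel as a prefix.
So kedisif → kedisfob.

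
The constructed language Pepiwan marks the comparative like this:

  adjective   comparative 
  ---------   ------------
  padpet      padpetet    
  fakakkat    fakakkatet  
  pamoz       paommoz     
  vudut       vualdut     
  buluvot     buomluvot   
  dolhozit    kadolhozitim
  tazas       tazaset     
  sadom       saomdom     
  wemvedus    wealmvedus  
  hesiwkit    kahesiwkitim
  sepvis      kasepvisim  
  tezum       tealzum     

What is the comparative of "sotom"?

buluvot and fakakkat both end in -t yet inflect differently (buomluvot, fakakkatet), so the final letter is not what conditions the rule; the last vowel is.
"sotom" has last vowel 'o'. The stems whose last vowel is 'o' (buluvot → buomluvot, sadom → saomdom, pamoz → paommoz) insert -om- after the first vowel.
So sotom → soomtom.

soomtom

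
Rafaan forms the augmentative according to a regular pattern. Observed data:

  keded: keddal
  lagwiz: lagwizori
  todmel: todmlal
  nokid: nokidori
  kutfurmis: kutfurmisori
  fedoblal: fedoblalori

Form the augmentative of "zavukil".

keded and nokid both end in -d yet inflect differently (keddal, nokidori), so the final letter is not what conditions the rule; the last vowel is.
"zavukil" has last vowel 'i'. The stems whose last vowel is 'i' (lagwiz → lagwizori, nokid → nokidori, kutfurmis → kutfurmisori) add -ori.
The other pattern: stems whose last vowel is 'e' delete the last vowel and add -al.
So zavukil → zavukilori.

zavukilori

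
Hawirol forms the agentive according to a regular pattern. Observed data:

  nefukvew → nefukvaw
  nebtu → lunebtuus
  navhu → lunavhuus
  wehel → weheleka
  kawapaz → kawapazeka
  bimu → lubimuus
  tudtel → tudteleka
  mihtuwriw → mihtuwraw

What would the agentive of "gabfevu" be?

lugabfevuus

nefukvew and wehel both have last vowel 'e' yet inflect differently (nefukvaw, weheleka), so the last vowel is not what conditions the rule; the final letter is.
"gabfevu" ends in -u. The stems ending in -u (bimu → lubimuus, navhu → lunavhuus, nebtu → lunebtuus) add lu- … -us around the stem.
So gabfevu → lugabfevuus.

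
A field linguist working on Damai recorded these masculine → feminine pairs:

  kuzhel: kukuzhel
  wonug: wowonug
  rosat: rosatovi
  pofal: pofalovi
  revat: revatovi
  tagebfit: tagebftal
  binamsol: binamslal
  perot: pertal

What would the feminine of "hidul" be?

"hidul" has last vowel 'u'. The one such stem in the data (wonug → wowonug) repeats the first consonant+vowel as a prefix (as does kuzhel), so the same rule applies.
So hidul → hihidul.

hihidul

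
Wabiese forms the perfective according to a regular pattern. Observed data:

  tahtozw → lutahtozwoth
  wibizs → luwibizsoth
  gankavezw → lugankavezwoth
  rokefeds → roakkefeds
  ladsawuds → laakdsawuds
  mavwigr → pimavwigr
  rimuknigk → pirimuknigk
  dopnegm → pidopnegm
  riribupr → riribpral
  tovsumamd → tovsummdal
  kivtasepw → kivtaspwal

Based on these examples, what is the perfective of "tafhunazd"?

lutafhunazdoth

wibizs and rokefeds both end in -s yet inflect differently (luwibizsoth, roakkefeds), so the final letter is not what conditions the rule; the second-to-last letter is.
"tafhunazd" has second-to-last letter 'z'. The stems whose second-to-last letter is 'z' (tahtozw → lutahtozwoth, wibizs → luwibizsoth, gankavezw → lugankavezwoth) add lu- … -oth around the stem.
So tafhunazd → lutafhunazdoth.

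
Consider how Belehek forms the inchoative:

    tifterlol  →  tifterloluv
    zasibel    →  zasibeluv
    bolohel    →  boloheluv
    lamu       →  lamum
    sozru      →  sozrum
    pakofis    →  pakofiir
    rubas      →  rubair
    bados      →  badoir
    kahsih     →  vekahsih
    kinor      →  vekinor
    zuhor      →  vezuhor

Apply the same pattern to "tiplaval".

tiplavaluv

"tiplaval" ends in -l. The stems ending in -l (tifterlol → tifterloluv, zasibel → zasibeluv, bolohel → boloheluv) add -uv.
So tiplaval → tiplavaluv.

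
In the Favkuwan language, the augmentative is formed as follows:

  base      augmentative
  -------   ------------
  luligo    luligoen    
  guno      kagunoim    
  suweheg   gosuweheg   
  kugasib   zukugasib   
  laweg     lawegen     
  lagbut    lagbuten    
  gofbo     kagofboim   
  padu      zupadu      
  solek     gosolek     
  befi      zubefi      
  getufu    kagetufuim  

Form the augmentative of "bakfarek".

"bakfarek" begins with b-. The one such stem in the data (befi → zubefi) adds the prefix zu-, so the same rule applies.
The other patterns: stems beginning with l- add -en; stems beginning with s- add the prefix go-; stems beginning with g- add ka- … -im around the stem.
So bakfarek → zubakfarek.

zubakfarek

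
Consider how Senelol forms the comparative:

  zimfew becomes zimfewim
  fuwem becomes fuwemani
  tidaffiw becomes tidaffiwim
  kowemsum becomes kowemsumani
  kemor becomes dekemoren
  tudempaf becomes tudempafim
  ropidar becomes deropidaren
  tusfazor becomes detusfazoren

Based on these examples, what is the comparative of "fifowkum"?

fifowkumani

"fifowkum" ends in -m. The stems ending in -m (kowemsum → kowemsumani, fuwem → fuwemani) add -ani.
The other patterns: stems ending in -r add de- … -en around the stem; stems ending in -f or -w add -im.
So fifowkum → fifowkumani.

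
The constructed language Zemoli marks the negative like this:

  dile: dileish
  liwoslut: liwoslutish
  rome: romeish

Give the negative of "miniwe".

Every pair shown (dile → dileish, liwoslut → liwoslutish, rome → romeish) follows the same rule: add -ish.
So miniwe → miniweish.

miniweish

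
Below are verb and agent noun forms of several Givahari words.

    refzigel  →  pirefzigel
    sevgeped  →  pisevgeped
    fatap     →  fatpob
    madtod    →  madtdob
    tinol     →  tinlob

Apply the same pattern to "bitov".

bitvob

sevgeped and madtod both end in -d yet inflect differently (pisevgeped, madtdob), so the final letter is not what conditions the rule; the last vowel is.
"bitov" has last vowel 'o'. The stems whose last vowel is 'o' (madtod → madtdob, tinol → tinlob) delete the last vowel and add -ob.
So bitov → bitvob.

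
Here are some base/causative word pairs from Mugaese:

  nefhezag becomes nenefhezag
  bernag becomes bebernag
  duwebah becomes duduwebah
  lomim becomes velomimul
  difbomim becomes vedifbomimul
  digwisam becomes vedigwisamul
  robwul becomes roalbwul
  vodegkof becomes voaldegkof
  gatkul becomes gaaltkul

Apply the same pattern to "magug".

mamagug

"magug" ends in -g. The stems ending in -g (nefhezag → nenefhezag, bernag → bebernag) repeat the first consonant+vowel as a prefix.
The other patterns: stems ending in -m add ve- … -ul around the stem; stems ending in -f or -l insert -al- after the first vowel.
So magug → mamagug.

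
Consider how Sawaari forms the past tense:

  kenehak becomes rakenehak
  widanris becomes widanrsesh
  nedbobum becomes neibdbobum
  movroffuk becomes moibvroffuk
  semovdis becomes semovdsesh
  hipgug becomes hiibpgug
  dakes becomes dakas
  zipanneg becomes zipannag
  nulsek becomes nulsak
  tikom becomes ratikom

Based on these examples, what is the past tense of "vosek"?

vosak

kenehak and nulsek both end in -k yet inflect differently (rakenehak, nulsak), so the final letter is not what conditions the rule; the last vowel is.
"vosek" has last vowel 'e'. The stems whose last vowel is 'e' (zipanneg → zipannag, dakes → dakas, nulsek → nulsak) change the last vowel to 'a'.
The other patterns: stems whose last vowel is 'a' or 'o' add the prefix ra-; stems whose last vowel is 'i' delete the last vowel and add -esh; stems whose last vowel is 'u' insert -ib- after the first vowel.
So vosek → vosak.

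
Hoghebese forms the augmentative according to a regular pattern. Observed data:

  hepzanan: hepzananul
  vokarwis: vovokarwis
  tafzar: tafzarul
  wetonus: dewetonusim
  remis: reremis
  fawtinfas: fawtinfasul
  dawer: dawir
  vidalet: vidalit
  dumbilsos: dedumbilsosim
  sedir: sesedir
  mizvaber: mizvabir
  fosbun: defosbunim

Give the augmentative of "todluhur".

detodluhurim

fawtinfas and vokarwis both end in -s yet inflect differently (fawtinfasul, vovokarwis), so the final letter is not what conditions the rule; the last vowel is.
"todluhur" has last vowel 'u'. The stems whose last vowel is 'u' (wetonus → dewetonusim, fosbun → defosbunim) add de- … -im around the stem.
The other patterns: stems whose last vowel is 'a' add -ul; stems whose last vowel is 'i' repeat the first consonant+vowel as a prefix; stems whose last vowel is 'e' change the last vowel to 'i'.
So todluhur → detodluhurim.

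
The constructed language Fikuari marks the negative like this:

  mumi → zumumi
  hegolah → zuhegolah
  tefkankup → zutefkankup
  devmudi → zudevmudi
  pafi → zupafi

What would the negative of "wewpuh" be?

zuwewpuh

Every pair shown (mumi → zumumi, hegolah → zuhegolah, tefkankup → zutefkankup, …) follows the same rule: add the prefix zu-.
So wewpuh → zuwewpuh.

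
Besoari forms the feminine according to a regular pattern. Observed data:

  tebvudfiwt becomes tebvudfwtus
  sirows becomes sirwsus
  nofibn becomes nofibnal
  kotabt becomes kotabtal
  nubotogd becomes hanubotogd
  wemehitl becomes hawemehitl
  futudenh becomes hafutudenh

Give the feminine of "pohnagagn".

tebvudfiwt and kotabt both end in -t yet inflect differently (tebvudfwtus, kotabtal), so the final letter is not what conditions the rule; the second-to-last letter is.
"pohnagagn" has second-to-last letter 'g'. The one such stem in the data (nubotogd → hanubotogd) adds the prefix ha-, so the same rule applies.
So pohnagagn → hapohnagagn.

hapohnagagn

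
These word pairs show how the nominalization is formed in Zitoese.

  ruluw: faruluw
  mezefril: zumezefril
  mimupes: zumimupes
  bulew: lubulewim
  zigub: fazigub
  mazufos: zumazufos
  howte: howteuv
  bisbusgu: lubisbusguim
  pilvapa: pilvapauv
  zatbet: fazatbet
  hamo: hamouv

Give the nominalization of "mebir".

bulew and ruluw both end in -w yet inflect differently (lubulewim, faruluw), so the final letter is not what conditions the rule; the first letter is.
"mebir" begins with m-. The stems beginning with m- (mimupes → zumimupes, mazufos → zumazufos, mezefril → zumezefril) add the prefix zu-.
So mebir → zumebir.

zumebir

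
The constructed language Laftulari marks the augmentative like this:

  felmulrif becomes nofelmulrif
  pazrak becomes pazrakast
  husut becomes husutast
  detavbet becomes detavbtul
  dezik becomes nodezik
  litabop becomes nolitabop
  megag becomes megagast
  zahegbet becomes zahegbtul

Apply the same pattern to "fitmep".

fitmpul

"fitmep" has last vowel 'e'. The stems whose last vowel is 'e' (zahegbet → zahegbtul, detavbet → detavbtul) delete the last vowel and add -ul.
The other patterns: stems whose last vowel is 'i' or 'o' add the prefix no-; stems whose last vowel is 'a' or 'u' add -ast.
So fitmep → fitmpul.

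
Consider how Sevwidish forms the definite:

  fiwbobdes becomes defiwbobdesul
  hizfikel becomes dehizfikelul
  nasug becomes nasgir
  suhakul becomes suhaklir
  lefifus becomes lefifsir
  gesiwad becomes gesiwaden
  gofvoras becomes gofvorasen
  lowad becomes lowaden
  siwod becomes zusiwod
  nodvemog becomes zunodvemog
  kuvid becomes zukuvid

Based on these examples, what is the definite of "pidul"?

hizfikel and suhakul both end in -l yet inflect differently (dehizfikelul, suhaklir), so the final letter is not what conditions the rule; the last vowel is.
"pidul" has last vowel 'u'. The stems whose last vowel is 'u' (nasug → nasgir, suhakul → suhaklir, lefifus → lefifsir) delete the last vowel and add -ir.
The other patterns: stems whose last vowel is 'e' add de- … -ul around the stem; stems whose last vowel is 'a' add -en; stems whose last vowel is 'i' or 'o' add the prefix zu-.
So pidul → pidlir.

pidlir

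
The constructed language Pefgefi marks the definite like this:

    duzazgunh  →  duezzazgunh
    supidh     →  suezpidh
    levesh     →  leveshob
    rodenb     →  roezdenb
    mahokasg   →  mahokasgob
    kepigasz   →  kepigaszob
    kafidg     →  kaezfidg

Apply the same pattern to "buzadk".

buezzadk

"buzadk" has second-to-last letter 'd'. The stems whose second-to-last letter is 'd' (supidh → suezpidh, kafidg → kaezfidg) insert -ez- after the first vowel.
The other pattern: stems whose second-to-last letter is 's' add -ob.
So buzadk → buezzadk.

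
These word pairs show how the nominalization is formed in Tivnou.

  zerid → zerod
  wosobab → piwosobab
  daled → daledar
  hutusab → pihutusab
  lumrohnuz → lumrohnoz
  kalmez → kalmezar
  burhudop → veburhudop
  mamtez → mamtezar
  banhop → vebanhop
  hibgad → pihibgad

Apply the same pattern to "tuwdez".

tuwdezar

daled and hibgad both end in -d yet inflect differently (daledar, pihibgad), so the final letter is not what conditions the rule; the last vowel is.
"tuwdez" has last vowel 'e'. The stems whose last vowel is 'e' (mamtez → mamtezar, daled → daledar, kalmez → kalmezar) add -ar.
The other patterns: stems whose last vowel is 'a' add the prefix pi-; stems whose last vowel is 'i' or 'u' change the last vowel to 'o'; stems whose last vowel is 'o' add the prefix ve-.
So tuwdez → tuwdezar.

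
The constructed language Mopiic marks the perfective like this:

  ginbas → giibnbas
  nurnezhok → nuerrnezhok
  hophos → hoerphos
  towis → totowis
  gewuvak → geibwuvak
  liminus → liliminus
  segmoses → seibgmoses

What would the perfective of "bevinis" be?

bebevinis

liminus and hophos both end in -s yet inflect differently (liliminus, hoerphos), so the final letter is not what conditions the rule; the last vowel is.
"bevinis" has last vowel 'i'. The one such stem in the data (towis → totowis) repeats the first consonant+vowel as a prefix (as does liminus), so the same rule applies.
The other patterns: stems whose last vowel is 'o' insert -er- after the first vowel; stems whose last vowel is 'a' or 'e' insert -ib- after the first vowel.
So bevinis → bebevinis.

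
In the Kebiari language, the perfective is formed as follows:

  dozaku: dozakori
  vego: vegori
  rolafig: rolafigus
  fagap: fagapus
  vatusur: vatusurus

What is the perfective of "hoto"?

dozaku and vatusur both have last vowel 'u' yet inflect differently (dozakori, vatusurus), so the last vowel is not what conditions the rule; whether the stem ends in a vowel or a consonant is.
"hoto" ends in a vowel. The stems ending in a vowel (dozaku → dozakori, vego → vegori) drop the final letter and add -ori.
The other pattern: stems ending in a consonant add -us.
So hoto → hotori.

hotori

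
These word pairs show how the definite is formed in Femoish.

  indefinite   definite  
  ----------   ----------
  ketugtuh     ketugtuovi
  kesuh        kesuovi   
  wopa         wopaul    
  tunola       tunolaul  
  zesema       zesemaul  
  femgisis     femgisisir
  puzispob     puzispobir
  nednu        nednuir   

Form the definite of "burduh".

ketugtuh and nednu both have last vowel 'u' yet inflect differently (ketugtuovi, nednuir), so the last vowel is not what conditions the rule; the final letter is.
"burduh" ends in -h. The stems ending in -h (ketugtuh → ketugtuovi, kesuh → kesuovi) drop the final letter and add -ovi.
The other patterns: stems ending in -a add -ul; stems ending in -b, -s or -u add -ir.
So burduh → burduovi.

burduovi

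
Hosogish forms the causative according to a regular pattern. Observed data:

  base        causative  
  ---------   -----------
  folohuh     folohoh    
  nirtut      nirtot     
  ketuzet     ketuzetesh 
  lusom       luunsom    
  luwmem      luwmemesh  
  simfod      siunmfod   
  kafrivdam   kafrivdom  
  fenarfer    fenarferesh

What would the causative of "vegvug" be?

vegvog

lusom and luwmem both end in -m yet inflect differently (luunsom, luwmemesh), so the final letter is not what conditions the rule; the last vowel is.
"vegvug" has last vowel 'u'. The stems whose last vowel is 'u' (folohuh → folohoh, nirtut → nirtot) change the last vowel to 'o'.
The other patterns: stems whose last vowel is 'o' insert -un- after the first vowel; stems whose last vowel is 'e' add -esh.
So vegvug → vegvog.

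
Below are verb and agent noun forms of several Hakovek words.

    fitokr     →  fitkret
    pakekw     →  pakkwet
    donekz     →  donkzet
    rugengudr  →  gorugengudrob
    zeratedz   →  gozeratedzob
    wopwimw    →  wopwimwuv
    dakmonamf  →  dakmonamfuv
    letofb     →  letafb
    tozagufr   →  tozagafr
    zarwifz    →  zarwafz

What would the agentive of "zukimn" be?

zukimnuv

"zukimn" has second-to-last letter 'm'. The stems whose second-to-last letter is 'm' (wopwimw → wopwimwuv, dakmonamf → dakmonamfuv) add -uv.
The other patterns: stems whose second-to-last letter is 'k' delete the last vowel and add -et; stems whose second-to-last letter is 'd' add go- … -ob around the stem; stems whose second-to-last letter is 'f' change the last vowel to 'a'.
So zukimn → zukimnuv.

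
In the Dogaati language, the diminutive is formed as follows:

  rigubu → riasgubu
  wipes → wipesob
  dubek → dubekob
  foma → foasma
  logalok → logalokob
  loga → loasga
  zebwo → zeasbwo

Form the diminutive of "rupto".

ruaspto

"rupto" ends in a vowel. The stems ending in a vowel (rigubu → riasgubu, loga → loasga, zebwo → zeasbwo) insert -as- after the first vowel.
The other pattern: stems ending in a consonant add -ob.
So rupto → ruaspto.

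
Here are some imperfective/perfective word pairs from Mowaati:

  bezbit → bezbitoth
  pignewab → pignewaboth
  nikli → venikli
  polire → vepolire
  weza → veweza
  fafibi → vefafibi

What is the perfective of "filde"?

vefilde

bezbit and nikli both have last vowel 'i' yet inflect differently (bezbitoth, venikli), so the last vowel is not what conditions the rule; whether the stem ends in a vowel or a consonant is.
"filde" ends in a vowel. The stems ending in a vowel (nikli → venikli, polire → vepolire, weza → veweza) add the prefix ve-.
So filde → vefilde.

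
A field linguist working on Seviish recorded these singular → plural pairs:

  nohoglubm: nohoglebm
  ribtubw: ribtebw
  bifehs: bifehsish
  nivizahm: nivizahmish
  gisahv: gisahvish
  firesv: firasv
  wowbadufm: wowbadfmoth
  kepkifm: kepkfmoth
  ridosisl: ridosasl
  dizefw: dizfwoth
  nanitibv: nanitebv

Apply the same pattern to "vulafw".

vulfwoth

nivizahm and wowbadufm both end in -m yet inflect differently (nivizahmish, wowbadfmoth), so the final letter is not what conditions the rule; the second-to-last letter is.
"vulafw" has second-to-last letter 'f'. The stems whose second-to-last letter is 'f' (wowbadufm → wowbadfmoth, kepkifm → kepkfmoth, dizefw → dizfwoth) delete the last vowel and add -oth.
The other patterns: stems whose second-to-last letter is 'h' add -ish; stems whose second-to-last letter is 's' change the last vowel to 'a'; stems whose second-to-last letter is 'b' change the last vowel to 'e'.
So vulafw → vulfwoth.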